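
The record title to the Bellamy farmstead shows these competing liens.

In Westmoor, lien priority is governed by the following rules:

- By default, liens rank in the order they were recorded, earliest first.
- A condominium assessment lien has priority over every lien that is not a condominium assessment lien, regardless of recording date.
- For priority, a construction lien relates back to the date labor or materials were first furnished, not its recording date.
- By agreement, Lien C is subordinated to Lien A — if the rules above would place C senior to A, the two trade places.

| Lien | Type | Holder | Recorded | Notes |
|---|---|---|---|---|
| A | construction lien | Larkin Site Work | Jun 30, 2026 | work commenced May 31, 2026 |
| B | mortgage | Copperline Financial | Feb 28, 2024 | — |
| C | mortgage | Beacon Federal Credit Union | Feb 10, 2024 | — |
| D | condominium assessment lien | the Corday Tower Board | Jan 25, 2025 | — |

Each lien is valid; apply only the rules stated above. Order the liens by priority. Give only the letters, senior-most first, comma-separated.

D, A, B, C

Adjusting effective dates: A is treated as recorded May 31, 2026, the work-commencement date.
D is a condominium assessment lien and takes priority over every other lien.
Ordering the rest by effective date: C (Feb 10, 2024), B (Feb 28, 2024), A (May 31, 2026).
C is senior to A before the subordination, so the two trade places.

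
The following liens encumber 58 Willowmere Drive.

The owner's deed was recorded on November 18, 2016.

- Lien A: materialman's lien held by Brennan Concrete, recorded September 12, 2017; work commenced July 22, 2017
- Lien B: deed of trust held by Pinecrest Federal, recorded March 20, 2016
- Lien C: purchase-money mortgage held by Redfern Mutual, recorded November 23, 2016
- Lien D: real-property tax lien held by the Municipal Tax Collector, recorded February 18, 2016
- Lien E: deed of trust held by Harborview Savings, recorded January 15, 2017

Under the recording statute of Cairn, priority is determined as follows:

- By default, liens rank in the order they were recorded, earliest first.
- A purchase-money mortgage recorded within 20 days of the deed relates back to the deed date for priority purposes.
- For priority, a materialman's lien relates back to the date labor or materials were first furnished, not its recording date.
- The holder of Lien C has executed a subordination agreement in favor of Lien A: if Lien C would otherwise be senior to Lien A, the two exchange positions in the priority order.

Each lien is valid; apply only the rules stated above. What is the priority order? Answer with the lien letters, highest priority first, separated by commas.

D, B, A, E, C

First, effective dates: A's effective date is July 22, 2017, when work began; C was recorded within the 20-day window, so its effective date is the deed date November 18, 2016.
Ordering by effective date: D (February 18, 2016), B (March 20, 2016), C (November 18, 2016), E (January 15, 2017), A (July 22, 2017).
The subordination applies — C was senior to A — so C and A swap.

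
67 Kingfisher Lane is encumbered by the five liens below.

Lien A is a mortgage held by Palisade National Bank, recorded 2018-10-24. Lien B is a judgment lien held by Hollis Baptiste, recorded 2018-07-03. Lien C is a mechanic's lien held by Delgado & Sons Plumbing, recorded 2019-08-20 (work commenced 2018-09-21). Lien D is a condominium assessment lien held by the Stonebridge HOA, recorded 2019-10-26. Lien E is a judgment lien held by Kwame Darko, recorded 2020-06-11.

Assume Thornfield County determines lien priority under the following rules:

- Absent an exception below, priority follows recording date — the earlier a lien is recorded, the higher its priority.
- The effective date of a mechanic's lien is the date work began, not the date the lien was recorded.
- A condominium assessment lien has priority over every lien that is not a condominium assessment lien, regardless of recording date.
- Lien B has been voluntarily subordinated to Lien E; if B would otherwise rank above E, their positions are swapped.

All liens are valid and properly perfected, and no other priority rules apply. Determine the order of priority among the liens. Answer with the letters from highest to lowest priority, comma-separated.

Adjusting effective dates: C's effective date is 2018-09-21, when work began.
D, as a condominium assessment lien, has superpriority and ranks first.
The other liens, earliest effective date first: B (2018-07-03), C (2018-09-21), A (2018-10-24), E (2020-06-11).
The subordination applies — B was senior to E — so B and E swap.

D, E, C, A, B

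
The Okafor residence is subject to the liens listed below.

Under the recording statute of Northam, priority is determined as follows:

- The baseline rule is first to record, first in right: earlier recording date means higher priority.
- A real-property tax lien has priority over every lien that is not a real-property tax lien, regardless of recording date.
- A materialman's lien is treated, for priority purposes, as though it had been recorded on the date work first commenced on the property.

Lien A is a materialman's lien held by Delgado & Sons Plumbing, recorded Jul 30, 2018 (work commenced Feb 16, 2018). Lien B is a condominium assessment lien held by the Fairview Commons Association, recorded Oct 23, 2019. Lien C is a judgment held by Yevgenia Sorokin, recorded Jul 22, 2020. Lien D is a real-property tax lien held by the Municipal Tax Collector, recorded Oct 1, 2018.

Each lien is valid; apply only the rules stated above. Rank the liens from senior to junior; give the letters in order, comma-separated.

First, effective dates: A relates back to Feb 16, 2018 (work commenced).
D, as a real-property tax lien, has superpriority and ranks first.
Remaining liens by effective date: A (Feb 16, 2018), B (Oct 23, 2019), C (Jul 22, 2020).

D, A, B, C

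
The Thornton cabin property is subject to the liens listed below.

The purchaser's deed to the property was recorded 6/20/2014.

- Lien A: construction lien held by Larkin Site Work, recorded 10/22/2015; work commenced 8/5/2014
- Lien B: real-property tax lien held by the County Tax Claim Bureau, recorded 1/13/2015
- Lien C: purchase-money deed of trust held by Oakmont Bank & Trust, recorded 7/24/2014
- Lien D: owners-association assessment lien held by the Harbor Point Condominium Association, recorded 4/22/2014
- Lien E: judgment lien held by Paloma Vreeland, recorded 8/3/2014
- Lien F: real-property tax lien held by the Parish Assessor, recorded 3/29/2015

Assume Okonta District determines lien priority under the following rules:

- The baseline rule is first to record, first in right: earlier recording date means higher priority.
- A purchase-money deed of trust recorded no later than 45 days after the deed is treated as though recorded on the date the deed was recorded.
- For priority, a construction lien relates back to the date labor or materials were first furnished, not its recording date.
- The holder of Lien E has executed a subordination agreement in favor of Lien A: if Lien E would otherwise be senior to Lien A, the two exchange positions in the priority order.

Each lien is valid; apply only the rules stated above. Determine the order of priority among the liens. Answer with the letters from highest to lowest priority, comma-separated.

D, C, A, E, B, F

Effective dates: A relates back to 8/5/2014 (work commenced); C's effective date is the deed date, 6/20/2014.
Ordering by effective date: D (4/22/2014), C (6/20/2014), E (8/3/2014), A (8/5/2014), B (1/13/2015), F (3/29/2015).
E would otherwise be senior to A, so under the subordination agreement E and A exchange positions.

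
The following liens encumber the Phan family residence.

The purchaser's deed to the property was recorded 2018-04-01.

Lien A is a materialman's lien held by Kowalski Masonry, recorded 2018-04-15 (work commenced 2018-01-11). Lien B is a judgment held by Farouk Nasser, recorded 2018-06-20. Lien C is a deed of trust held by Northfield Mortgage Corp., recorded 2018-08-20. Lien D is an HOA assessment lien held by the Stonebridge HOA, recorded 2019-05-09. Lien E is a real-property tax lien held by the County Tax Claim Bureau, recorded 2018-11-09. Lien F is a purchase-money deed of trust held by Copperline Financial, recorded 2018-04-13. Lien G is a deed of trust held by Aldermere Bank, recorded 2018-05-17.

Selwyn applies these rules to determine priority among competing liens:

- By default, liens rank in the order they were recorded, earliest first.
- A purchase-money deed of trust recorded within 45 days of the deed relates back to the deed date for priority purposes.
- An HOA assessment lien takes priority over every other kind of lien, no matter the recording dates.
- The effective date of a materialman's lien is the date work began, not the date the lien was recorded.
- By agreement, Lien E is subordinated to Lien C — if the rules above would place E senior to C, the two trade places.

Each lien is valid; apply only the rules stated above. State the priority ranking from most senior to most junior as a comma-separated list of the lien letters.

First, effective dates: A is treated as recorded 2018-01-11, the work-commencement date; F was recorded within the 45-day window, so its effective date is the deed date 2018-04-01.
D is an HOA assessment lien and takes priority over every other lien.
Ordering the rest by effective date: A (2018-01-11), F (2018-04-01), G (2018-05-17), B (2018-06-20), C (2018-08-20), E (2018-11-09).
E already ranks below C; the subordination has no effect.

D, A, F, G, B, C, E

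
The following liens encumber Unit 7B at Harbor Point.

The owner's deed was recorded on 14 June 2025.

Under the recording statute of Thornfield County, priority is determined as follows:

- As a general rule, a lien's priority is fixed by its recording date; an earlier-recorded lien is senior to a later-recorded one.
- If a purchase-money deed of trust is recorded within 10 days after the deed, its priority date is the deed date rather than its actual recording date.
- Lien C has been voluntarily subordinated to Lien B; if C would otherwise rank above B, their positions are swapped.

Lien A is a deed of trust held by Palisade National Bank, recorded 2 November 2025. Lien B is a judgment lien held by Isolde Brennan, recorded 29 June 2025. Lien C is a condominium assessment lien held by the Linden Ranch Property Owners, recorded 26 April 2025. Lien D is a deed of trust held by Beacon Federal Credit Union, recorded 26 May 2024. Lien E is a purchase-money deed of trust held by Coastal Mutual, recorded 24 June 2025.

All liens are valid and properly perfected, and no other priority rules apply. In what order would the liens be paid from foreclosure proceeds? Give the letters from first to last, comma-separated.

D, B, E, C, A

Effective dates: E relates back to the deed date 14 June 2025.
By effective date: D (26 May 2024), C (26 April 2025), E (14 June 2025), B (29 June 2025), A (2 November 2025).
C is senior to B before the subordination, so the two trade places.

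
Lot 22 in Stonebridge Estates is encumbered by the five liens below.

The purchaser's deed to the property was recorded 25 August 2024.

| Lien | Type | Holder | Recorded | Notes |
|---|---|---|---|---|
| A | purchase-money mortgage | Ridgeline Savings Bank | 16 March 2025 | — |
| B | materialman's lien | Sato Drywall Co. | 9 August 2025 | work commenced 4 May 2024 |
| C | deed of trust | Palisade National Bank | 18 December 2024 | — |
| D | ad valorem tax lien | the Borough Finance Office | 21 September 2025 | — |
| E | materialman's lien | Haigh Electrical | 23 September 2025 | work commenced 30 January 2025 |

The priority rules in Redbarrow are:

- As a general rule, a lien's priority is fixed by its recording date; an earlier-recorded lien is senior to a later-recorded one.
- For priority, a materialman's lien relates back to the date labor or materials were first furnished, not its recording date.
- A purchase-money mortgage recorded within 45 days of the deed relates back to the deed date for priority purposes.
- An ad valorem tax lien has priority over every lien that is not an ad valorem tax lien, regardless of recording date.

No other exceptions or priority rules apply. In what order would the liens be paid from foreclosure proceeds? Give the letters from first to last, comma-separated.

D, B, C, E, A

Effective dates after the stated exceptions: A was recorded 203 days after the deed, outside the 45-day window, so it keeps its recording date; B is treated as recorded 4 May 2024, the work-commencement date; E is treated as recorded 30 January 2025, the work-commencement date.
D is an ad valorem tax lien and takes priority over every other lien.
The other liens, earliest effective date first: B (4 May 2024), C (18 December 2024), E (30 January 2025), A (16 March 2025).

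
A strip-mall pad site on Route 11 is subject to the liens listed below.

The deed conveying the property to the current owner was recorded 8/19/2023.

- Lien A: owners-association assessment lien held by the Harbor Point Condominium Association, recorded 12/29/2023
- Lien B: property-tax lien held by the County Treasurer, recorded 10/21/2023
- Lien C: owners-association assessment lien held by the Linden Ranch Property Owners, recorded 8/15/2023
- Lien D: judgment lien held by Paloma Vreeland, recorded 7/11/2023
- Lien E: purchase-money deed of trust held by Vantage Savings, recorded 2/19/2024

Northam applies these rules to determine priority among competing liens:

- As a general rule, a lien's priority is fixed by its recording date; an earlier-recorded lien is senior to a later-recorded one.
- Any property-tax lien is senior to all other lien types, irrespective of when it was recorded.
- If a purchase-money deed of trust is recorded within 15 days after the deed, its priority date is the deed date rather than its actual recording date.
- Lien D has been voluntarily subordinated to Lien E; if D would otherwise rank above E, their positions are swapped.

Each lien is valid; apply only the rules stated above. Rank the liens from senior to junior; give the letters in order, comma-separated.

Effective dates: E missed the 15-day window (184 days after the deed), so its recording date stands.
B, as a property-tax lien, has superpriority and ranks first.
The other liens, earliest effective date first: D (7/11/2023), C (8/15/2023), A (12/29/2023), E (2/19/2024).
D is senior to E before the subordination, so the two trade places.

B, E, C, A, D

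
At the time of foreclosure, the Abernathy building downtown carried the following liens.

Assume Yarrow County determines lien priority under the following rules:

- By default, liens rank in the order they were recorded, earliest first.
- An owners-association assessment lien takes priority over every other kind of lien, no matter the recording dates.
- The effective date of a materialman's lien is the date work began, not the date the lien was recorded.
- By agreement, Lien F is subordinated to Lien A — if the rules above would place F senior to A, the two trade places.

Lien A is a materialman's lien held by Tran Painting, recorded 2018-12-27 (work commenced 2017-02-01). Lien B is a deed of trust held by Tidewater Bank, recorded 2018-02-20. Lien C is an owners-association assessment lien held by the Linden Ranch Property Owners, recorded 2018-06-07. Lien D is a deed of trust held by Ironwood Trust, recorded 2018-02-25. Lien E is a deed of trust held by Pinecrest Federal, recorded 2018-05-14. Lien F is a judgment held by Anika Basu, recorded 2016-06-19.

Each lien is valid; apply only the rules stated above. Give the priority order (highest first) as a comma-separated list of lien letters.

C, A, F, B, D, E

First, effective dates: A's effective date is 2017-02-01, when work began.
C is an owners-association assessment lien and takes priority over every other lien.
Remaining liens by effective date: F (2016-06-19), A (2017-02-01), B (2018-02-20), D (2018-02-25), E (2018-05-14).
Because F would otherwise rank above A, the subordination swaps them.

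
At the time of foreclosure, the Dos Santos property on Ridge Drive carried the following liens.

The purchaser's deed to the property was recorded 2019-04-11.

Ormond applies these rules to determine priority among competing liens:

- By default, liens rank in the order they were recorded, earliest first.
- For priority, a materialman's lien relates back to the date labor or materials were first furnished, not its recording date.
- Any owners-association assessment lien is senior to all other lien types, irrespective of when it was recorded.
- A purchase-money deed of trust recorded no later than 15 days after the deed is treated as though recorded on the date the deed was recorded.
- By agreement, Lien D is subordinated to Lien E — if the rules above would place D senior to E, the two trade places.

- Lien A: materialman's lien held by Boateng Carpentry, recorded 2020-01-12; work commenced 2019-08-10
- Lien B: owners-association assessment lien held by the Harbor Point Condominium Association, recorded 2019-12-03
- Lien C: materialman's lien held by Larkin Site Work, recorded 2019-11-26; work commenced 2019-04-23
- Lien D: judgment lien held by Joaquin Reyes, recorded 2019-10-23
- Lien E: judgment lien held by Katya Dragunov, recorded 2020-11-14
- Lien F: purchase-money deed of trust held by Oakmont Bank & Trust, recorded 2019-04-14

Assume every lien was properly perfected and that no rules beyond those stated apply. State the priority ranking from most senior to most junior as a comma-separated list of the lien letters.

B, F, C, A, E, D

Adjusting effective dates: A relates back to 2019-08-10 (work commenced); C is treated as recorded 2019-04-23, the work-commencement date; F was recorded within the 15-day window, so its effective date is the deed date 2019-04-11.
As an owners-association assessment lien, B is senior to every other lien.
The other liens, earliest effective date first: F (2019-04-11), C (2019-04-23), A (2019-08-10), D (2019-10-23), E (2020-11-14).
D is senior to E before the subordination, so the two trade places.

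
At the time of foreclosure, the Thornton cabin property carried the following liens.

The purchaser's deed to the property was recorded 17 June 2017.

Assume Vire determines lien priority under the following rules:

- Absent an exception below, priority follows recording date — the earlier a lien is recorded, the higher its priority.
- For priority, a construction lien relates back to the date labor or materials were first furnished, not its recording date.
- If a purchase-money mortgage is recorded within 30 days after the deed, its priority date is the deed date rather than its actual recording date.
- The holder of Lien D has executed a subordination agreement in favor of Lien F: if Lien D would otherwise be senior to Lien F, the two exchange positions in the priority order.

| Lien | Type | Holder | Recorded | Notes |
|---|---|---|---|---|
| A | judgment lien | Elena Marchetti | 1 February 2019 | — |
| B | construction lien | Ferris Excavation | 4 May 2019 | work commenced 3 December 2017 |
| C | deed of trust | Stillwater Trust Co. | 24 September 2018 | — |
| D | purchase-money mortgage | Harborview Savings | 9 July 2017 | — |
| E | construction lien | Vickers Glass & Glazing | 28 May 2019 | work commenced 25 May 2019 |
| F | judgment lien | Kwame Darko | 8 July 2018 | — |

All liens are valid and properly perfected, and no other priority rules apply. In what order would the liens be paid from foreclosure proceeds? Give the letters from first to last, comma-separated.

F, B, D, C, A, E

First, effective dates: B relates back to 3 December 2017 (work commenced); D relates back to the deed date 17 June 2017; E is treated as recorded 25 May 2019, the work-commencement date.
Ordering by effective date: D (17 June 2017), B (3 December 2017), F (8 July 2018), C (24 September 2018), A (1 February 2019), E (25 May 2019).
Because D would otherwise rank above F, the subordination swaps them.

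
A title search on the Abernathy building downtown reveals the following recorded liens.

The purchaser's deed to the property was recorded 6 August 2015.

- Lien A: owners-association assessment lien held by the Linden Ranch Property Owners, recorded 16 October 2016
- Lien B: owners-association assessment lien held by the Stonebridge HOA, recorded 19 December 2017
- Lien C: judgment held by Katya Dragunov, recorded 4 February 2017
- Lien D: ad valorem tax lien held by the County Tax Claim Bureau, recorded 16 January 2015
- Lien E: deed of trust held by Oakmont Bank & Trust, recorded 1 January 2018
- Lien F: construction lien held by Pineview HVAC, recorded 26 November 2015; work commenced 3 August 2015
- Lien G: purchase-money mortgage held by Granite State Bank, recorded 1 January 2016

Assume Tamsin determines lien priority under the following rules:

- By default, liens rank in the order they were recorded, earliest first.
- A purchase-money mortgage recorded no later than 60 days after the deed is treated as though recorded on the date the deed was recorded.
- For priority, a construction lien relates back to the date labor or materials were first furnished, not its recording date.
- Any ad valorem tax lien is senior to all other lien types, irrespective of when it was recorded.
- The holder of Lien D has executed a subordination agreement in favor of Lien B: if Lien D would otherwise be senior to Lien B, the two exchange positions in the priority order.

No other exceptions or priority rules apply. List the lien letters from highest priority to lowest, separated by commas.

B, F, G, A, C, D, E

Effective dates after the stated exceptions: F relates back to 3 August 2015 (work commenced); G was recorded 148 days after the deed, outside the 60-day window, so it keeps its recording date.
D is an ad valorem tax lien, so it outranks all other liens regardless of date.
The other liens, earliest effective date first: F (3 August 2015), G (1 January 2016), A (16 October 2016), C (4 February 2017), B (19 December 2017), E (1 January 2018).
The subordination applies — D was senior to B — so D and B swap.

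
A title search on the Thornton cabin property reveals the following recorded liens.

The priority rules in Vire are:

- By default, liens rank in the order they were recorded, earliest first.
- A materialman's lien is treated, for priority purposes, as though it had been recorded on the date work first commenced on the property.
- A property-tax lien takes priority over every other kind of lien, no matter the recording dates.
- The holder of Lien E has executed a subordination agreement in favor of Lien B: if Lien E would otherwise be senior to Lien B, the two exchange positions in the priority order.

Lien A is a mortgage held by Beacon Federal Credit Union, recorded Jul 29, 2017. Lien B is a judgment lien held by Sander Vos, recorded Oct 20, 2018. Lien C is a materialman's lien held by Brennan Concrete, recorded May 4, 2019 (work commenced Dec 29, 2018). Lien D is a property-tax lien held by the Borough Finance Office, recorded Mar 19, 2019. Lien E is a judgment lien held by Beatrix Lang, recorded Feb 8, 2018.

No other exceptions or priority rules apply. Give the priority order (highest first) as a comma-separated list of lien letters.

Effective dates: C relates back to Dec 29, 2018 (work commenced).
D is a property-tax lien, so it outranks all other liens regardless of date.
The other liens, earliest effective date first: A (Jul 29, 2017), E (Feb 8, 2018), B (Oct 20, 2018), C (Dec 29, 2018).
Because E would otherwise rank above B, the subordination swaps them.

D, A, B, E, C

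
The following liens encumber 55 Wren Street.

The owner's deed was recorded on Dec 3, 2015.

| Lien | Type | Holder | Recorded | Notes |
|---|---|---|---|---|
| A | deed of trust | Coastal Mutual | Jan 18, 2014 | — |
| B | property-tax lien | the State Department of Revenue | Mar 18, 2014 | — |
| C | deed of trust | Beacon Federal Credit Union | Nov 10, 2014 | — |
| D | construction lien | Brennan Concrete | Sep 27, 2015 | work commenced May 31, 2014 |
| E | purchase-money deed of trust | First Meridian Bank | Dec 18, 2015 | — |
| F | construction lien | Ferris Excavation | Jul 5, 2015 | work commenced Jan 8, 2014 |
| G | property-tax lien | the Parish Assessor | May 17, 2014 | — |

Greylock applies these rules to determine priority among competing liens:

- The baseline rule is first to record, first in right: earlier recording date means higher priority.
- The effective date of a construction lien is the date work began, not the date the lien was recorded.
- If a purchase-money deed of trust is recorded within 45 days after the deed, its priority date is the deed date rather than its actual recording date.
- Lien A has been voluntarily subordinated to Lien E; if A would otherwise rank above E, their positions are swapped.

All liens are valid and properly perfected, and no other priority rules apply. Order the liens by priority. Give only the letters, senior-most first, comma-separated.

F, E, B, G, D, C, A

Effective dates: D is treated as recorded May 31, 2014, the work-commencement date; E relates back to the deed date Dec 3, 2015; F's effective date is Jan 8, 2014, when work began.
By effective date, earliest first: F (Jan 8, 2014), A (Jan 18, 2014), B (Mar 18, 2014), G (May 17, 2014), D (May 31, 2014), C (Nov 10, 2014), E (Dec 3, 2015).
A would otherwise be senior to E, so under the subordination agreement A and E exchange positions.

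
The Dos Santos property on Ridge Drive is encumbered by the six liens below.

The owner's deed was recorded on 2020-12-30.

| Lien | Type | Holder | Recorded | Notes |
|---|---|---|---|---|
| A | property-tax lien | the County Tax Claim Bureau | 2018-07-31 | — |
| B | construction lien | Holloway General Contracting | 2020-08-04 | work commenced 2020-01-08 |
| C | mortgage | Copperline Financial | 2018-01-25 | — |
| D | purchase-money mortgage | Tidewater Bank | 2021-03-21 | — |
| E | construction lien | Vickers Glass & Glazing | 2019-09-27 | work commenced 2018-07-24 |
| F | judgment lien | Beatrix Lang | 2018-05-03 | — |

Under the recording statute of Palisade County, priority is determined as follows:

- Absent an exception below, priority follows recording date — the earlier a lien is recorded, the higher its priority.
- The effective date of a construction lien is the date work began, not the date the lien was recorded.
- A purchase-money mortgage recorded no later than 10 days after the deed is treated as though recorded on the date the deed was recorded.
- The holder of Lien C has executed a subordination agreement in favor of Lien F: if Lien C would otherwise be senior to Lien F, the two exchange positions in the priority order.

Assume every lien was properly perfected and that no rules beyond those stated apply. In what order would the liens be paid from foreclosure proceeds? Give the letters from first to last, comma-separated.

Effective dates: B is treated as recorded 2020-01-08, the work-commencement date; D was recorded 81 days after the deed — beyond 10 days — so no relation-back applies; E's effective date is 2018-07-24, when work began.
Sorted by effective date: C (2018-01-25), F (2018-05-03), E (2018-07-24), A (2018-07-31), B (2020-01-08), D (2021-03-21).
C is senior to F before the subordination, so the two trade places.

F, C, E, A, B, D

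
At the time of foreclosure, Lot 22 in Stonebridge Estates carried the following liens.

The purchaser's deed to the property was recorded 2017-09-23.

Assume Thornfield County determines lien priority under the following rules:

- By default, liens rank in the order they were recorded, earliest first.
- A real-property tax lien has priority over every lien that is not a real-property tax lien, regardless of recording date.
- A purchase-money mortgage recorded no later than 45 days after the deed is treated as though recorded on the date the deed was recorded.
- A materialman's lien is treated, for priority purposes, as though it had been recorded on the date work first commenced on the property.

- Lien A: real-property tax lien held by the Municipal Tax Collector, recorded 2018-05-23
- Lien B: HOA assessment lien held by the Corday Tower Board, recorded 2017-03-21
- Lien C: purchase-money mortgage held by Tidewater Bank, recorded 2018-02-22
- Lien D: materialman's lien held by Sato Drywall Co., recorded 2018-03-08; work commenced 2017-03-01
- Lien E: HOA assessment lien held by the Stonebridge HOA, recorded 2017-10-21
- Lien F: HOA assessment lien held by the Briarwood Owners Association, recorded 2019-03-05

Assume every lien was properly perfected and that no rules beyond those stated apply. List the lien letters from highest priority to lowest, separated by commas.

First, effective dates: C was recorded 152 days after the deed, outside the 45-day window, so it keeps its recording date; D is treated as recorded 2017-03-01, the work-commencement date.
A is a real-property tax lien, so it outranks all other liens regardless of date.
Remaining liens by effective date: D (2017-03-01), B (2017-03-21), E (2017-10-21), C (2018-02-22), F (2019-03-05).

A, D, B, E, C, F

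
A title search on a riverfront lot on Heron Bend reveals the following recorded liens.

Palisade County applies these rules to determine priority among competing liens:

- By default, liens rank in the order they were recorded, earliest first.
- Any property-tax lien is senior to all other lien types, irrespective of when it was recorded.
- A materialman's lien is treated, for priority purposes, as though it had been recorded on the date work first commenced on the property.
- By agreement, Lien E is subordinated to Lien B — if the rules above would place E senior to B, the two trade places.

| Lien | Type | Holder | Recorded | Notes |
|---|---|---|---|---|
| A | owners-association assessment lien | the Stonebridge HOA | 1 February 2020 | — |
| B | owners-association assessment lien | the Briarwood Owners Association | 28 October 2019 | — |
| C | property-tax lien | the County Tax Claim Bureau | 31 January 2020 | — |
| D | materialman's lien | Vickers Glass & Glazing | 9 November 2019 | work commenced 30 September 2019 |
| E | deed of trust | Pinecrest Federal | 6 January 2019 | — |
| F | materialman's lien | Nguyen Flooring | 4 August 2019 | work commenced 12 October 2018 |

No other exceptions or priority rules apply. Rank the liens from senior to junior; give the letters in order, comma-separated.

Effective dates: D relates back to 30 September 2019 (work commenced); F relates back to 12 October 2018 (work commenced).
C, as a property-tax lien, has superpriority and ranks first.
Remaining liens by effective date: F (12 October 2018), E (6 January 2019), D (30 September 2019), B (28 October 2019), A (1 February 2020).
E is senior to B before the subordination, so the two trade places.

C, F, B, D, E, A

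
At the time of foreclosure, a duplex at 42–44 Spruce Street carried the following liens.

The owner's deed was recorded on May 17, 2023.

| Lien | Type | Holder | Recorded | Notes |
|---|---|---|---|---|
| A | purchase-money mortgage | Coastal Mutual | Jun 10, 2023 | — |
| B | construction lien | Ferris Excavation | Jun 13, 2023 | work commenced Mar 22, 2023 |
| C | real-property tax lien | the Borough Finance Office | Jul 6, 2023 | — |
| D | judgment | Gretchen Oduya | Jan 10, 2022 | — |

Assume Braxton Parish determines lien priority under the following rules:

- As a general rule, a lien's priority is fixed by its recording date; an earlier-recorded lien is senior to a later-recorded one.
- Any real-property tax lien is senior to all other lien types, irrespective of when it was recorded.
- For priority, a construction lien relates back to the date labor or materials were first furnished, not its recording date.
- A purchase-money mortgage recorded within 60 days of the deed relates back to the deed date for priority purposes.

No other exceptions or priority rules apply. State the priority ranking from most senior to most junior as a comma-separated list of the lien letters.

Adjusting effective dates: A was recorded within the 60-day window, so its effective date is the deed date May 17, 2023; B is treated as recorded Mar 22, 2023, the work-commencement date.
C is a real-property tax lien, so it outranks all other liens regardless of date.
The other liens, earliest effective date first: D (Jan 10, 2022), B (Mar 22, 2023), A (May 17, 2023).

C, D, B, A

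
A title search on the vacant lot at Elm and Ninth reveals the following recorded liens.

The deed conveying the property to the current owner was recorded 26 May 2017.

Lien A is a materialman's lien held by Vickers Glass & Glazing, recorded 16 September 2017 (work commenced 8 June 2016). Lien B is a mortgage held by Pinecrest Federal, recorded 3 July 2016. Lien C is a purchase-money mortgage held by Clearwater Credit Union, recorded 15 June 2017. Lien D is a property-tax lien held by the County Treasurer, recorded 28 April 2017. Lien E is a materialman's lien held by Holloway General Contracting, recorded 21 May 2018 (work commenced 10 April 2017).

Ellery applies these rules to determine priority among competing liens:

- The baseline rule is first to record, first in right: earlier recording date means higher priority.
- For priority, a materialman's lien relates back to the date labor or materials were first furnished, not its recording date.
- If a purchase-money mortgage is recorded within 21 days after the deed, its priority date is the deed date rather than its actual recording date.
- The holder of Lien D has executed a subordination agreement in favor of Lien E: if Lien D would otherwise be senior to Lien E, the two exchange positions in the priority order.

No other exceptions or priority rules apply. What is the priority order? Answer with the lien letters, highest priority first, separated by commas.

A, B, E, D, C

First, effective dates: A's effective date is 8 June 2016, when work began; C's effective date is the deed date, 26 May 2017; E relates back to 10 April 2017 (work commenced).
Ordering by effective date: A (8 June 2016), B (3 July 2016), E (10 April 2017), D (28 April 2017), C (26 May 2017).
D is already junior to E, so the subordination agreement changes nothing.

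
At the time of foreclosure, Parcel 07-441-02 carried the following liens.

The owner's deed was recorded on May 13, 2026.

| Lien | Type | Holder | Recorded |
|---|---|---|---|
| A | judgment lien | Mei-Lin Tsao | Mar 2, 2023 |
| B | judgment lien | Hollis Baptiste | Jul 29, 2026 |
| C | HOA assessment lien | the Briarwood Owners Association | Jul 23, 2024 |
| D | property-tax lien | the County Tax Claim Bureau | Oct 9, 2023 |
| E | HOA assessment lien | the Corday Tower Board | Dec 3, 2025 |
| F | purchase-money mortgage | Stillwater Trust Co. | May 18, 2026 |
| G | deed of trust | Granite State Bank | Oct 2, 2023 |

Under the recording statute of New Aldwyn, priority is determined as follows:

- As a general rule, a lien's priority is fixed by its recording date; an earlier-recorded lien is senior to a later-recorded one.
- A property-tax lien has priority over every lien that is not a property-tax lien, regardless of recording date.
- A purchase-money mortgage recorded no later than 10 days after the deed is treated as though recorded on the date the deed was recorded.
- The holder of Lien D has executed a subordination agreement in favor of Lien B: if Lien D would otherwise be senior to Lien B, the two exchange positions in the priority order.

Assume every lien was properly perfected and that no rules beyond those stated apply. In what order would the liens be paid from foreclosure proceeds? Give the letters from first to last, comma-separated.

B, A, G, C, E, F, D

Effective dates: F was recorded within the 10-day window, so its effective date is the deed date May 13, 2026.
D, as a property-tax lien, has superpriority and ranks first.
Ordering the rest by effective date: A (Mar 2, 2023), G (Oct 2, 2023), C (Jul 23, 2024), E (Dec 3, 2025), F (May 13, 2026), B (Jul 29, 2026).
Because D would otherwise rank above B, the subordination swaps them.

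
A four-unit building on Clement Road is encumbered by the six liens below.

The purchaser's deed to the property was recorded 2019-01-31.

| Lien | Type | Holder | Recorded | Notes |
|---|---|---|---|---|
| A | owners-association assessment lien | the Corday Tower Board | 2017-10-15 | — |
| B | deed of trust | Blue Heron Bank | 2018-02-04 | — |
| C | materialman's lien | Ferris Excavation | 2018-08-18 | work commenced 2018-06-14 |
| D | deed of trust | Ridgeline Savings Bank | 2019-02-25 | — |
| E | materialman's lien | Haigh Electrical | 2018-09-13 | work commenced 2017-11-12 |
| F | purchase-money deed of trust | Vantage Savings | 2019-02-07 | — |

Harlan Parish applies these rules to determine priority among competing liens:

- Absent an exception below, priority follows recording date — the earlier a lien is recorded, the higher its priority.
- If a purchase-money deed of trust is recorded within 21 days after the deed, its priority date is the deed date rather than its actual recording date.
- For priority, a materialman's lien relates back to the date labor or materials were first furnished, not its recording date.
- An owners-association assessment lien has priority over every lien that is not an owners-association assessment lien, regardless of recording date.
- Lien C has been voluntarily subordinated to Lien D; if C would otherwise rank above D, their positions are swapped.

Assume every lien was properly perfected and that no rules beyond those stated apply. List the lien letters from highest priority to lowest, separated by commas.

A, E, B, D, F, C

Effective dates after the stated exceptions: C is treated as recorded 2018-06-14, the work-commencement date; E is treated as recorded 2017-11-12, the work-commencement date; F was recorded within the 21-day window, so its effective date is the deed date 2019-01-31.
A is an owners-association assessment lien and takes priority over every other lien.
Among the remaining liens, by effective date: E (2017-11-12), B (2018-02-04), C (2018-06-14), F (2019-01-31), D (2019-02-25).
The subordination applies — C was senior to D — so C and D swap.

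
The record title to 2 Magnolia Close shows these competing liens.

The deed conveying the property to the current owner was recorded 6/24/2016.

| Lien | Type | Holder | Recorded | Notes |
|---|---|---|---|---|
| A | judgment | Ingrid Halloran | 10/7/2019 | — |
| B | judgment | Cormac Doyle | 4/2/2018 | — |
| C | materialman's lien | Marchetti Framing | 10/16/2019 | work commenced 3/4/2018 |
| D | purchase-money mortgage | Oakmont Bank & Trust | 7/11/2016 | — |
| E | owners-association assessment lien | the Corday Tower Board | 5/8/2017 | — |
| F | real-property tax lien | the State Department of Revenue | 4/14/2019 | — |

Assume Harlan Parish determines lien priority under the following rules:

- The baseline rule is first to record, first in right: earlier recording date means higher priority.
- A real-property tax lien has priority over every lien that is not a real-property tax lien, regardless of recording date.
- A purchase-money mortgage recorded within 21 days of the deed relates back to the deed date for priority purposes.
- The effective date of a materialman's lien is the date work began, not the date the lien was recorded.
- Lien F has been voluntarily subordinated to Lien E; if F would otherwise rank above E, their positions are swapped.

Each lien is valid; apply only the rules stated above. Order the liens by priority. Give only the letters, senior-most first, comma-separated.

E, D, F, C, B, A

Adjusting effective dates: C's effective date is 3/4/2018, when work began; D's effective date is the deed date, 6/24/2016.
F is a real-property tax lien, so it outranks all other liens regardless of date.
Among the remaining liens, by effective date: D (6/24/2016), E (5/8/2017), C (3/4/2018), B (4/2/2018), A (10/7/2019).
The subordination applies — F was senior to E — so F and E swap.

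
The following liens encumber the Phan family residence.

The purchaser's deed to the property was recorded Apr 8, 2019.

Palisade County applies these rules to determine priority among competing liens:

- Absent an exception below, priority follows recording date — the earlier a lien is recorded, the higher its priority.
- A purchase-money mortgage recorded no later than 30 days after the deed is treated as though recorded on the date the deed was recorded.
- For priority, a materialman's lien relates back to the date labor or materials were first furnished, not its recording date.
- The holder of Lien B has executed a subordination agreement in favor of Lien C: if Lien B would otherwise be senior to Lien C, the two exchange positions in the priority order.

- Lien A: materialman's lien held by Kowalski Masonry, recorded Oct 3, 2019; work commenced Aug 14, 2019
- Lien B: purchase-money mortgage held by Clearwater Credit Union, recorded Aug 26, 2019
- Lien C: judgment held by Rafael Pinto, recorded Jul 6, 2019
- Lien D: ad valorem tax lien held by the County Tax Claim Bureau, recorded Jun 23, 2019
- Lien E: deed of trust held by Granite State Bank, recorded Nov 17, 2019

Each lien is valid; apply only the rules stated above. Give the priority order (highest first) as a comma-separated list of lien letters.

D, C, A, B, E

Effective dates after the stated exceptions: A is treated as recorded Aug 14, 2019, the work-commencement date; B was recorded 140 days after the deed, outside the 30-day window, so it keeps its recording date.
By effective date: D (Jun 23, 2019), C (Jul 6, 2019), A (Aug 14, 2019), B (Aug 26, 2019), E (Nov 17, 2019).
B is already junior to C, so the subordination agreement changes nothing.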